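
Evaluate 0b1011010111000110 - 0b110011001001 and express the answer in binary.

Subtract column by column in base 2:
  0-1 → 1 (borrow)
  1-0-1 → 0
  1-0 → 1
  0-1 → 1 (borrow)
  0-0-1 → 1 (borrow)
  0-0-1 → 1 (borrow)
  1-1-1 → 1 (borrow)
  1-1-1 → 1 (borrow)
  1-0-1 → 0
  0-0 → 0
  1-1 → 0
  0-1 → 1 (borrow)
  1-0-1 → 0
  1-0 → 1
  0-0 → 0
  1-0 → 1

0b1010100011111101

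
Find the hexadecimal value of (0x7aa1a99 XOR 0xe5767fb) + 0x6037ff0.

First 0x7aa1a99 XOR 0xe5767fb = 0x9fd7d62.
Add column by column in base 16, right to left:
  2+0 = 2
  6+f = 5 carry 1
  d+f+1 = d carry 1
  7+7+1 = f
  d+3 = 0 carry 1
  f+0+1 = 0 carry 1
  9+6+1 = 0 carry 1
  final carry 1

0x1000fd52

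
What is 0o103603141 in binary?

0b1000011110000011001100001

Each octal digit is 3 bits: 1=001 0=000 3=011 6=110 0=000 3=011 1=001 4=100 1=001.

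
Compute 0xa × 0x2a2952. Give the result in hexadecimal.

0x1a59d34

Multiply each base-16 digit by 10, carrying:
  2×10 = 20 → write 4 carry 1
  5×10+1 = 51 → write 3 carry 3
  9×10+3 = 93 → write d carry 5
  2×10+5 = 25 → write 9 carry 1
  a×10+1 = 101 → write 5 carry 6
  2×10+6 = 26 → write a carry 1
  remaining carry: 1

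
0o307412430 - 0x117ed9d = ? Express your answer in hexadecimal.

0x206277b

0o307412430 = 0x31e1518 in hexadecimal.
Subtract column by column in base 16:
  8-d → b (borrow)
  1-9-1 → 7 (borrow)
  5-d-1 → 7 (borrow)
  1-e-1 → 2 (borrow)
  e-7-1 → 6
  1-1 → 0
  3-1 → 2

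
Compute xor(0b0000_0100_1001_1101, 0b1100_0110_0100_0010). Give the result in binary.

0b1100001011011111

XOR bit by bit (1 where the bits differ):
  0000010010011101
^ 1100011001000010
= 1100001011011111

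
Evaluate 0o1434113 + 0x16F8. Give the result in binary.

0b1100100111101000011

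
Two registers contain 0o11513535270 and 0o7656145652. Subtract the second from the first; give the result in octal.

0o1635367416

Subtract column by column in base 8:
  0-2 → 6 (borrow)
  7-5-1 → 1
  2-6 → 4 (borrow)
  5-5-1 → 7 (borrow)
  3-4-1 → 6 (borrow)
  5-1-1 → 3
  3-6 → 5 (borrow)
  1-5-1 → 3 (borrow)
  5-6-1 → 6 (borrow)
  1-7-1 → 1 (borrow)
  1-0-1 → 0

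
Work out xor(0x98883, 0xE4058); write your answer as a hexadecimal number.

0x7C8DB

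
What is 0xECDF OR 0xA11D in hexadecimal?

OR each hex digit independently (no carries):
  E|A=E, C|1=D, D|1=D, F|D=F

0xEDDF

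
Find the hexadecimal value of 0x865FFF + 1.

The trailing 3 digits are F (max in base 16), so adding 1 cascades: they roll to 0 and the next digit up increments.

0x866000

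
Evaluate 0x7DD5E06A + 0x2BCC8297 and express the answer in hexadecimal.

Add column by column in base 16, right to left:
  A+7 = 1 carry 1
  6+9+1 = 0 carry 1
  0+2+1 = 3
  E+8 = 6 carry 1
  5+C+1 = 2 carry 1
  D+C+1 = A carry 1
  D+B+1 = 9 carry 1
  7+2+1 = A

0xA9A26301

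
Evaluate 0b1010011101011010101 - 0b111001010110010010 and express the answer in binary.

Subtract column by column in base 2:
  1-0 → 1
  0-1 → 1 (borrow)
  1-0-1 → 0
  0-0 → 0
  1-1 → 0
  0-0 → 0
  1-0 → 1
  1-1 → 0
  0-1 → 1 (borrow)
  1-0-1 → 0
  0-1 → 1 (borrow)
  1-0-1 → 0
  1-1 → 0
  1-0 → 1
  0-0 → 0
  0-1 → 1 (borrow)
  1-1-1 → 1 (borrow)
  0-1-1 → 0 (borrow)
  1-0-1 → 0

0b11010010101000011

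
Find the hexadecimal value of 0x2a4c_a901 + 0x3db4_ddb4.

0x680186b5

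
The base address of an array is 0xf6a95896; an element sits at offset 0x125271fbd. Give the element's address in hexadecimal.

0x21bd07853

Add column by column in base 16, right to left:
  6+d = 3 carry 1
  9+b+1 = 5 carry 1
  8+f+1 = 8 carry 1
  5+1+1 = 7
  9+7 = 0 carry 1
  a+2+1 = d
  6+5 = b
  f+2 = 1 carry 1
  0+1+1 = 2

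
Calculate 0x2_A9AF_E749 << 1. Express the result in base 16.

1 bits is not a whole number of base-16 digits; in binary: 1010101001101011111110011101001001 << 1 = 10101010011010111111100111010010010.

0x5535FCE92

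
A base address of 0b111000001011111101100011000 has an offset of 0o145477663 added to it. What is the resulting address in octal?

0o1047075313

0b111000001011111101100011000 = 0o701375430 in octal.
Add column by column in base 8, right to left:
  0+3 = 3
  3+6 = 1 carry 1
  4+6+1 = 3 carry 1
  5+7+1 = 5 carry 1
  7+7+1 = 7 carry 1
  3+4+1 = 0 carry 1
  1+5+1 = 7
  0+4 = 4
  7+1 = 0 carry 1
  final carry 1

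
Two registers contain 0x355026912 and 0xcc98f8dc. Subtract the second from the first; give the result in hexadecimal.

Subtract column by column in base 16:
  2-c → 6 (borrow)
  1-d-1 → 3 (borrow)
  9-8-1 → 0
  6-f → 7 (borrow)
  2-8-1 → 9 (borrow)
  0-9-1 → 6 (borrow)
  5-c-1 → 8 (borrow)
  5-c-1 → 8 (borrow)
  3-0-1 → 2

0x288697036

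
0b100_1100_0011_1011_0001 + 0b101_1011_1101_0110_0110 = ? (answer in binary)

Add column by column in base 2, right to left:
  1+0 = 1
  0+1 = 1
  0+1 = 1
  0+0 = 0
  1+0 = 1
  1+1 = 0 carry 1
  0+1+1 = 0 carry 1
  1+0+1 = 0 carry 1
  1+1+1 = 1 carry 1
  1+0+1 = 0 carry 1
  0+1+1 = 0 carry 1
  0+1+1 = 0 carry 1
  0+1+1 = 0 carry 1
  0+1+1 = 0 carry 1
  1+0+1 = 0 carry 1
  1+1+1 = 1 carry 1
  0+1+1 = 0 carry 1
  0+0+1 = 1
  1+1 = 0 carry 1
  final carry 1

0b10101000000100010111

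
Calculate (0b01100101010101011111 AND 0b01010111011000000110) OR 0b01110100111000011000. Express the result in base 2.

0b01100101010101011111 AND 0b01010111011000000110 = 0b01000101010000000110.
Then OR with 0b01110100111000011000.

0b1110101111000011110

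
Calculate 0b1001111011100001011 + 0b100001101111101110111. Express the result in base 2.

0b101011101011010000010

Add column by column in base 2, right to left:
  1+1 = 0 carry 1
  1+1+1 = 1 carry 1
  0+1+1 = 0 carry 1
  1+0+1 = 0 carry 1
  0+1+1 = 0 carry 1
  0+1+1 = 0 carry 1
  0+1+1 = 0 carry 1
  0+0+1 = 1
  1+1 = 0 carry 1
  1+1+1 = 1 carry 1
  1+1+1 = 1 carry 1
  0+1+1 = 0 carry 1
  1+1+1 = 1 carry 1
  1+0+1 = 0 carry 1
  1+1+1 = 1 carry 1
  1+1+1 = 1 carry 1
  0+0+1 = 1
  0+0 = 0
  1+0 = 1
  0+0 = 0
  0+1 = 1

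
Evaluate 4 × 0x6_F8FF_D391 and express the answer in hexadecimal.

0x1BE3FF4E44

Multiply each base-16 digit by 4, carrying:
  1×4 = 4 → write 4
  9×4 = 36 → write 4 carry 2
  3×4+2 = 14 → write E
  D×4 = 52 → write 4 carry 3
  F×4+3 = 63 → write F carry 3
  F×4+3 = 63 → write F carry 3
  8×4+3 = 35 → write 3 carry 2
  F×4+2 = 62 → write E carry 3
  6×4+3 = 27 → write B carry 1
  remaining carry: 1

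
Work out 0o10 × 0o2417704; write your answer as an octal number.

Multiply each base-8 digit by 8, carrying:
  4×8 = 32 → write 0 carry 4
  0×8+4 = 4 → write 4
  7×8 = 56 → write 0 carry 7
  7×8+7 = 63 → write 7 carry 7
  1×8+7 = 15 → write 7 carry 1
  4×8+1 = 33 → write 1 carry 4
  2×8+4 = 20 → write 4 carry 2
  remaining carry: 2

0o24177040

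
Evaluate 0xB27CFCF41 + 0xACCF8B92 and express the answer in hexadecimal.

0xBD49F5AD3

Add column by column in base 16, right to left:
  1+2 = 3
  4+9 = D
  F+B = A carry 1
  C+8+1 = 5 carry 1
  F+F+1 = F carry 1
  C+C+1 = 9 carry 1
  7+C+1 = 4 carry 1
  2+A+1 = D
  B+0 = B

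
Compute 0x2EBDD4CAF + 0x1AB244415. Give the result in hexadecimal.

0x4970190C4

Add column by column in base 16, right to left:
  F+5 = 4 carry 1
  A+1+1 = C
  C+4 = 0 carry 1
  4+4+1 = 9
  D+4 = 1 carry 1
  D+2+1 = 0 carry 1
  B+B+1 = 7 carry 1
  E+A+1 = 9 carry 1
  2+1+1 = 4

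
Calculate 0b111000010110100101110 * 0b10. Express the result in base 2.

0b1110000101101001011100

Multiply each base-2 digit by 2, carrying:
  0×2 = 0 → write 0
  1×2 = 2 → write 0 carry 1
  1×2+1 = 3 → write 1 carry 1
  1×2+1 = 3 → write 1 carry 1
  0×2+1 = 1 → write 1
  1×2 = 2 → write 0 carry 1
  0×2+1 = 1 → write 1
  0×2 = 0 → write 0
  1×2 = 2 → write 0 carry 1
  0×2+1 = 1 → write 1
  1×2 = 2 → write 0 carry 1
  1×2+1 = 3 → write 1 carry 1
  0×2+1 = 1 → write 1
  1×2 = 2 → write 0 carry 1
  0×2+1 = 1 → write 1
  0×2 = 0 → write 0
  0×2 = 0 → write 0
  0×2 = 0 → write 0
  1×2 = 2 → write 0 carry 1
  1×2+1 = 3 → write 1 carry 1
  1×2+1 = 3 → write 1 carry 1
  remaining carry: 1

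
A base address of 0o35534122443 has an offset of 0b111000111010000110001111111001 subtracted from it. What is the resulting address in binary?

0o35534122443 = 0b11101101011100001010010100100011 in binary.
Subtract column by column in base 2:
  1-1 → 0
  1-0 → 1
  0-0 → 0
  0-1 → 1 (borrow)
  0-1-1 → 0 (borrow)
  1-1-1 → 1 (borrow)
  0-1-1 → 0 (borrow)
  0-1-1 → 0 (borrow)
  1-1-1 → 1 (borrow)
  0-1-1 → 0 (borrow)
  1-0-1 → 0
  0-0 → 0
  0-0 → 0
  1-1 → 0
  0-1 → 1 (borrow)
  1-0-1 → 0
  0-0 → 0
  0-0 → 0
  0-0 → 0
  0-1 → 1 (borrow)
  1-0-1 → 0
  1-1 → 0
  1-1 → 0
  0-1 → 1 (borrow)
  1-0-1 → 0
  0-0 → 0
  1-0 → 1
  1-1 → 0
  0-1 → 1 (borrow)
  1-1-1 → 1 (borrow)
  1-0-1 → 0
  1-0 → 1

0b10110100100010000100000100101010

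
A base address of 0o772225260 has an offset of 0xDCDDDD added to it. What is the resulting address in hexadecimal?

0x8C6088D

0o772225260 = 0x7E92AB0 in hexadecimal.
Add column by column in base 16, right to left:
  0+D = D
  B+D = 8 carry 1
  A+D+1 = 8 carry 1
  2+D+1 = 0 carry 1
  9+C+1 = 6 carry 1
  E+D+1 = C carry 1
  7+0+1 = 8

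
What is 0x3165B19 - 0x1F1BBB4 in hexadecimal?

0x1249F65

Subtract column by column in base 16:
  9-4 → 5
  1-B → 6 (borrow)
  B-B-1 → F (borrow)
  5-B-1 → 9 (borrow)
  6-1-1 → 4
  1-F → 2 (borrow)
  3-1-1 → 1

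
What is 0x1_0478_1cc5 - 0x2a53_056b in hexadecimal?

Subtract column by column in base 16:
  5-b → a (borrow)
  c-6-1 → 5
  c-5 → 7
  1-0 → 1
  8-3 → 5
  7-5 → 2
  4-a → a (borrow)
  0-2-1 → d (borrow)
  1-0-1 → 0

0xda25175a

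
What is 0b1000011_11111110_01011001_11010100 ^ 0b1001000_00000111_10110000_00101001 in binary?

0b0001011111110011110100111111101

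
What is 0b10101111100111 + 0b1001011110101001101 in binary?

Add column by column in base 2, right to left:
  1+1 = 0 carry 1
  1+0+1 = 0 carry 1
  1+1+1 = 1 carry 1
  0+1+1 = 0 carry 1
  0+0+1 = 1
  1+0 = 1
  1+1 = 0 carry 1
  1+0+1 = 0 carry 1
  1+1+1 = 1 carry 1
  1+0+1 = 0 carry 1
  0+1+1 = 0 carry 1
  1+1+1 = 1 carry 1
  0+1+1 = 0 carry 1
  1+1+1 = 1 carry 1
  0+0+1 = 1
  0+1 = 1
  0+0 = 0
  0+0 = 0
  0+1 = 1

0b1001110100100110100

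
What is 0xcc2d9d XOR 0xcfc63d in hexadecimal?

XOR each hex digit independently (no carries):
  c^c=0, c^f=3, 2^c=e, d^6=b, 9^3=a, d^d=0

0x03eba0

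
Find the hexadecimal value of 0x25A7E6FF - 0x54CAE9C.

0x205B3863

Subtract column by column in base 16:
  F-C → 3
  F-9 → 6
  6-E → 8 (borrow)
  E-A-1 → 3
  7-C → B (borrow)
  A-4-1 → 5
  5-5 → 0
  2-0 → 2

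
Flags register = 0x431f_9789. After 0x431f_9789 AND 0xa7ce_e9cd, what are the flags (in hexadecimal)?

AND each hex digit independently (no carries):
  4&a=0, 3&7=3, 1&c=0, f&e=e, 9&e=8, 7&9=1, 8&c=8, 9&d=9

0x030e8189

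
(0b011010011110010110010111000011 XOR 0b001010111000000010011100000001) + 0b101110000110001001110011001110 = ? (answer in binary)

0b111110101100011101111110010000

First 0b011010011110010110010111000011 XOR 0b001010111000000010011100000001 = 0b010000100110010100001011000010.
Add column by column in base 2, right to left:
  0+0 = 0
  1+1 = 0 carry 1
  0+1+1 = 0 carry 1
  0+1+1 = 0 carry 1
  0+0+1 = 1
  0+0 = 0
  1+1 = 0 carry 1
  1+1+1 = 1 carry 1
  0+0+1 = 1
  1+0 = 1
  0+1 = 1
  0+1 = 1
  0+1 = 1
  0+0 = 0
  1+0 = 1
  0+1 = 1
  1+0 = 1
  0+0 = 0
  0+0 = 0
  1+1 = 0 carry 1
  1+1+1 = 1 carry 1
  0+0+1 = 1
  0+0 = 0
  1+0 = 1
  0+0 = 0
  0+1 = 1
  0+1 = 1
  0+1 = 1
  1+0 = 1
  0+1 = 1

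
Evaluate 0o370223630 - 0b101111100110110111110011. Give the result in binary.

0b11001000101011100110100101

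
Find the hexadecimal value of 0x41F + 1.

0x420

The trailing 1 digit is F (max in base 16), so adding 1 cascades: they roll to 0 and the next digit up increments.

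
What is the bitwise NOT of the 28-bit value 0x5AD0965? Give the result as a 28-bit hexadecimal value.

Each hex digit d becomes F−d:
  5→A, A→5, D→2, 0→F, 9→6, 6→9, 5→A

0xA52F69A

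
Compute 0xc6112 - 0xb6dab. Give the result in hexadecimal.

0xf367

Subtract column by column in base 16:
  2-b → 7 (borrow)
  1-a-1 → 6 (borrow)
  1-d-1 → 3 (borrow)
  6-6-1 → f (borrow)
  c-b-1 → 0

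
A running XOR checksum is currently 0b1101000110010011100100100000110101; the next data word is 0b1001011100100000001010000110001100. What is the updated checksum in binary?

0b0100011010110011101110100110111001

XOR bit by bit (1 where the bits differ):
  1101000110010011100100100000110101
^ 1001011100100000001010000110001100
= 0100011010110011101110100110111001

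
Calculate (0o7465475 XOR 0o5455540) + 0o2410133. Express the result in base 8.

First 0o7465475 XOR 0o5455540 = 0o2030135.
Add column by column in base 8, right to left:
  5+3 = 0 carry 1
  3+3+1 = 7
  1+1 = 2
  0+0 = 0
  3+1 = 4
  0+4 = 4
  2+2 = 4

0o4440270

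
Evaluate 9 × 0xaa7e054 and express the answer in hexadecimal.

0x5fe6e2f4

Multiply each base-16 digit by 9, carrying:
  4×9 = 36 → write 4 carry 2
  5×9+2 = 47 → write f carry 2
  0×9+2 = 2 → write 2
  e×9 = 126 → write e carry 7
  7×9+7 = 70 → write 6 carry 4
  a×9+4 = 94 → write e carry 5
  a×9+5 = 95 → write f carry 5
  remaining carry: 5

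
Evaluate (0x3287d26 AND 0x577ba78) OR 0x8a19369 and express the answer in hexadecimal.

0x3287d26 AND 0x577ba78 = 0x1203820.
Then OR with 0x8a19369.

0x9a1bb69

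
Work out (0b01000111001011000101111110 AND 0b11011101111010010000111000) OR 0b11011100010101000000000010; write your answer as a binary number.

0b01000111001011000101111110 AND 0b11011101111010010000111000 = 0b01000101001010000000111000.
Then OR with 0b11011100010101000000000010.

0b11011101011111000000111010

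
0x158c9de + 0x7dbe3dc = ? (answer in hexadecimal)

Add column by column in base 16, right to left:
  e+c = a carry 1
  d+d+1 = b carry 1
  9+3+1 = d
  c+e = a carry 1
  8+b+1 = 4 carry 1
  5+d+1 = 3 carry 1
  1+7+1 = 9

0x934adba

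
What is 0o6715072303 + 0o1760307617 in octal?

0o10675402122

Add column by column in base 8, right to left:
  3+7 = 2 carry 1
  0+1+1 = 2
  3+6 = 1 carry 1
  2+7+1 = 2 carry 1
  7+0+1 = 0 carry 1
  0+3+1 = 4
  5+0 = 5
  1+6 = 7
  7+7 = 6 carry 1
  6+1+1 = 0 carry 1
  final carry 1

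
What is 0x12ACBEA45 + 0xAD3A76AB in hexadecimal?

0x1D80660F0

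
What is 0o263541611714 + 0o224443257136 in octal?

0o510205071052

Add column by column in base 8, right to left:
  4+6 = 2 carry 1
  1+3+1 = 5
  7+1 = 0 carry 1
  1+7+1 = 1 carry 1
  1+5+1 = 7
  6+2 = 0 carry 1
  1+3+1 = 5
  4+4 = 0 carry 1
  5+4+1 = 2 carry 1
  3+4+1 = 0 carry 1
  6+2+1 = 1 carry 1
  2+2+1 = 5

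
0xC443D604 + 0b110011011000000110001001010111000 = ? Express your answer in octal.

0o113721564274

0xC443D604 = 0o30420753004 in octal.
0b110011011000000110001001010111000 = 0o63300611270 in octal.
Add column by column in base 8, right to left:
  4+0 = 4
  0+7 = 7
  0+2 = 2
  3+1 = 4
  5+1 = 6
  7+6 = 5 carry 1
  0+0+1 = 1
  2+0 = 2
  4+3 = 7
  0+3 = 3
  3+6 = 1 carry 1
  final carry 1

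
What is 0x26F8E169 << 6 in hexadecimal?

0x9BE385A40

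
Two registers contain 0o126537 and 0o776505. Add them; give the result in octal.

0o1125244

Add column by column in base 8, right to left:
  7+5 = 4 carry 1
  3+0+1 = 4
  5+5 = 2 carry 1
  6+6+1 = 5 carry 1
  2+7+1 = 2 carry 1
  1+7+1 = 1 carry 1
  final carry 1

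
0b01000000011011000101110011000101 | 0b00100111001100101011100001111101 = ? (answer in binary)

OR bit by bit (1 where either bit is 1):
  01000000011011000101110011000101
| 00100111001100101011100001111101
= 01100111011111101111110011111101

0b01100111011111101111110011111101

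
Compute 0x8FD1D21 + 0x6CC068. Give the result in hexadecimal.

0x969DD89

Add column by column in base 16, right to left:
  1+8 = 9
  2+6 = 8
  D+0 = D
  1+C = D
  D+C = 9 carry 1
  F+6+1 = 6 carry 1
  8+0+1 = 9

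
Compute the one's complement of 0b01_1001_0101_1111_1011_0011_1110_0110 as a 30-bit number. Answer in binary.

0b100110101000000100110000011001

Invert each bit: 011001010111111011001111100110 → 100110101000000100110000011001.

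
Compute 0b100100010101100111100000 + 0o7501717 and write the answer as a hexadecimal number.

0b100100010101100111100000 = 0x9159e0 in hexadecimal.
0o7501717 = 0x1e83cf in hexadecimal.
Add column by column in base 16, right to left:
  0+f = f
  e+c = a carry 1
  9+3+1 = d
  5+8 = d
  1+e = f
  9+1 = a

0xafddaf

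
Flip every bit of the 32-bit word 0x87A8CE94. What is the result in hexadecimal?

Each hex digit d becomes F−d:
  8→7, 7→8, A→5, 8→7, C→3, E→1, 9→6, 4→B

0x7857316B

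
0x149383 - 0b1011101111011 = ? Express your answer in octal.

0x149383 = 0o5111603 in octal.
0b1011101111011 = 0o13573 in octal.
Subtract column by column in base 8:
  3-3 → 0
  0-7 → 1 (borrow)
  6-5-1 → 0
  1-3 → 6 (borrow)
  1-1-1 → 7 (borrow)
  1-0-1 → 0
  5-0 → 5

0o5076010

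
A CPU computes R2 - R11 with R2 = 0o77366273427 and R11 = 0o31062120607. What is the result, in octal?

0o46304152620

Subtract column by column in base 8:
  7-7 → 0
  2-0 → 2
  4-6 → 6 (borrow)
  3-0-1 → 2
  7-2 → 5
  2-1 → 1
  6-2 → 4
  6-6 → 0
  3-0 → 3
  7-1 → 6
  7-3 → 4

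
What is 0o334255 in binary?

0b11011100010101101

Each octal digit is 3 bits: 3=011 3=011 4=100 2=010 5=101 5=101.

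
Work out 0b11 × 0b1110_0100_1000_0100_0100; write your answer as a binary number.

0b1010101101100011001100

Multiply each base-2 digit by 3, carrying:
  0×3 = 0 → write 0
  0×3 = 0 → write 0
  1×3 = 3 → write 1 carry 1
  0×3+1 = 1 → write 1
  0×3 = 0 → write 0
  0×3 = 0 → write 0
  1×3 = 3 → write 1 carry 1
  0×3+1 = 1 → write 1
  0×3 = 0 → write 0
  0×3 = 0 → write 0
  0×3 = 0 → write 0
  1×3 = 3 → write 1 carry 1
  0×3+1 = 1 → write 1
  0×3 = 0 → write 0
  1×3 = 3 → write 1 carry 1
  0×3+1 = 1 → write 1
  0×3 = 0 → write 0
  1×3 = 3 → write 1 carry 1
  1×3+1 = 4 → write 0 carry 2
  1×3+2 = 5 → write 1 carry 2
  remaining carry: 10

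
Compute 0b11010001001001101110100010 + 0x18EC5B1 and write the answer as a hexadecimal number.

0b11010001001001101110100010 = 0x3449BA2 in hexadecimal.
Add column by column in base 16, right to left:
  2+1 = 3
  A+B = 5 carry 1
  B+5+1 = 1 carry 1
  9+C+1 = 6 carry 1
  4+E+1 = 3 carry 1
  4+8+1 = D
  3+1 = 4

0x4D36153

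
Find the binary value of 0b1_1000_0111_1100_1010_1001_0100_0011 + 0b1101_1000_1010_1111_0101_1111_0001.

Add column by column in base 2, right to left:
  1+1 = 0 carry 1
  1+0+1 = 0 carry 1
  0+0+1 = 1
  0+0 = 0
  0+1 = 1
  0+1 = 1
  1+1 = 0 carry 1
  0+1+1 = 0 carry 1
  1+1+1 = 1 carry 1
  0+0+1 = 1
  0+1 = 1
  1+0 = 1
  0+1 = 1
  1+1 = 0 carry 1
  0+1+1 = 0 carry 1
  1+1+1 = 1 carry 1
  0+0+1 = 1
  0+1 = 1
  1+0 = 1
  1+1 = 0 carry 1
  1+0+1 = 0 carry 1
  1+0+1 = 0 carry 1
  1+0+1 = 0 carry 1
  0+1+1 = 0 carry 1
  0+1+1 = 0 carry 1
  0+0+1 = 1
  0+1 = 1
  1+1 = 0 carry 1
  1+0+1 = 0 carry 1
  final carry 1

0b100110000001111001111100110100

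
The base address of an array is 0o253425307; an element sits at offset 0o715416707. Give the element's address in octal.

Add column by column in base 8, right to left:
  7+7 = 6 carry 1
  0+0+1 = 1
  3+7 = 2 carry 1
  5+6+1 = 4 carry 1
  2+1+1 = 4
  4+4 = 0 carry 1
  3+5+1 = 1 carry 1
  5+1+1 = 7
  2+7 = 1 carry 1
  final carry 1

0o1171044216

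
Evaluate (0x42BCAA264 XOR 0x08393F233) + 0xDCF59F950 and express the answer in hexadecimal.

First 0x42BCAA264 XOR 0x08393F233 = 0x4A8595057.
Add column by column in base 16, right to left:
  7+0 = 7
  5+5 = A
  0+9 = 9
  5+F = 4 carry 1
  9+9+1 = 3 carry 1
  5+5+1 = B
  8+F = 7 carry 1
  A+C+1 = 7 carry 1
  4+D+1 = 2 carry 1
  final carry 1

0x1277B349A7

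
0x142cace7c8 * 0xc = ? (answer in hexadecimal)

Multiply each base-16 digit by 12, carrying:
  8×12 = 96 → write 0 carry 6
  c×12+6 = 150 → write 6 carry 9
  7×12+9 = 93 → write d carry 5
  e×12+5 = 173 → write d carry 10
  c×12+10 = 154 → write a carry 9
  a×12+9 = 129 → write 1 carry 8
  c×12+8 = 152 → write 8 carry 9
  2×12+9 = 33 → write 1 carry 2
  4×12+2 = 50 → write 2 carry 3
  1×12+3 = 15 → write f

0xf2181add60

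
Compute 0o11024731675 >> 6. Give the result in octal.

0o110247316

Shifting right by 6 bits = 2 oct digits: drop the last 2.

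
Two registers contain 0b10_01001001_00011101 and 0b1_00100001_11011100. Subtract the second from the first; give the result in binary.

0b10010011101000001

Subtract column by column in base 2:
  1-0 → 1
  0-0 → 0
  1-1 → 0
  1-1 → 0
  1-1 → 0
  0-0 → 0
  0-1 → 1 (borrow)
  0-1-1 → 0 (borrow)
  1-1-1 → 1 (borrow)
  0-0-1 → 1 (borrow)
  0-0-1 → 1 (borrow)
  1-0-1 → 0
  0-0 → 0
  0-1 → 1 (borrow)
  1-0-1 → 0
  0-0 → 0
  0-1 → 1 (borrow)
  1-0-1 → 0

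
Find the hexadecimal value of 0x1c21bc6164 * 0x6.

Multiply each base-16 digit by 6, carrying:
  4×6 = 24 → write 8 carry 1
  6×6+1 = 37 → write 5 carry 2
  1×6+2 = 8 → write 8
  6×6 = 36 → write 4 carry 2
  c×6+2 = 74 → write a carry 4
  b×6+4 = 70 → write 6 carry 4
  1×6+4 = 10 → write a
  2×6 = 12 → write c
  c×6 = 72 → write 8 carry 4
  1×6+4 = 10 → write a

0xa8ca6a4858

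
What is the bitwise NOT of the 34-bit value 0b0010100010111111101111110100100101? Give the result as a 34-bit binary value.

0b1101011101000000010000001011011010

Invert each bit: 0010100010111111101111110100100101 → 1101011101000000010000001011011010.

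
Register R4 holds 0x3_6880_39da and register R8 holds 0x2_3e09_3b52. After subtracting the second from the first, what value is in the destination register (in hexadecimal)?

0x12a76fe88

Subtract column by column in base 16:
  a-2 → 8
  d-5 → 8
  9-b → e (borrow)
  3-3-1 → f (borrow)
  0-9-1 → 6 (borrow)
  8-0-1 → 7
  8-e → a (borrow)
  6-3-1 → 2
  3-2 → 1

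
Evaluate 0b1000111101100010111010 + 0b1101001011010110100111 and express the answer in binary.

0b10110001000111001100001

Add column by column in base 2, right to left:
  0+1 = 1
  1+1 = 0 carry 1
  0+1+1 = 0 carry 1
  1+0+1 = 0 carry 1
  1+0+1 = 0 carry 1
  1+1+1 = 1 carry 1
  0+0+1 = 1
  1+1 = 0 carry 1
  0+1+1 = 0 carry 1
  0+0+1 = 1
  0+1 = 1
  1+0 = 1
  1+1 = 0 carry 1
  0+1+1 = 0 carry 1
  1+0+1 = 0 carry 1
  1+1+1 = 1 carry 1
  1+0+1 = 0 carry 1
  1+0+1 = 0 carry 1
  0+1+1 = 0 carry 1
  0+0+1 = 1
  0+1 = 1
  1+1 = 0 carry 1
  final carry 1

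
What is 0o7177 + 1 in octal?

0o7200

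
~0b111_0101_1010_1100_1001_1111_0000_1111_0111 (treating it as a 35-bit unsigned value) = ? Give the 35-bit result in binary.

0b00010100101001101100000111100001000

Invert each bit: 11101011010110010011111000011110111 → 00010100101001101100000111100001000.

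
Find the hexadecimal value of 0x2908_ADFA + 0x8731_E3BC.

Add column by column in base 16, right to left:
  A+C = 6 carry 1
  F+B+1 = B carry 1
  D+3+1 = 1 carry 1
  A+E+1 = 9 carry 1
  8+1+1 = A
  0+3 = 3
  9+7 = 0 carry 1
  2+8+1 = B

0xB03A91B6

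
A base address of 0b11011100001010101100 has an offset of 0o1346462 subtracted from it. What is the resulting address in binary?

0b1111111010101111010

0o1346462 = 0b1011100110100110010 in binary.
Subtract column by column in base 2:
  0-0 → 0
  0-1 → 1 (borrow)
  1-0-1 → 0
  1-0 → 1
  0-1 → 1 (borrow)
  1-1-1 → 1 (borrow)
  0-0-1 → 1 (borrow)
  1-0-1 → 0
  0-1 → 1 (borrow)
  1-0-1 → 0
  0-1 → 1 (borrow)
  0-1-1 → 0 (borrow)
  0-0-1 → 1 (borrow)
  0-0-1 → 1 (borrow)
  1-1-1 → 1 (borrow)
  1-1-1 → 1 (borrow)
  1-1-1 → 1 (borrow)
  0-0-1 → 1 (borrow)
  1-1-1 → 1 (borrow)
  1-0-1 → 0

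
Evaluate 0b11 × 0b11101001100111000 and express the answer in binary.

0b1010111100110101000

Multiply each base-2 digit by 3, carrying:
  0×3 = 0 → write 0
  0×3 = 0 → write 0
  0×3 = 0 → write 0
  1×3 = 3 → write 1 carry 1
  1×3+1 = 4 → write 0 carry 2
  1×3+2 = 5 → write 1 carry 2
  0×3+2 = 2 → write 0 carry 1
  0×3+1 = 1 → write 1
  1×3 = 3 → write 1 carry 1
  1×3+1 = 4 → write 0 carry 2
  0×3+2 = 2 → write 0 carry 1
  0×3+1 = 1 → write 1
  1×3 = 3 → write 1 carry 1
  0×3+1 = 1 → write 1
  1×3 = 3 → write 1 carry 1
  1×3+1 = 4 → write 0 carry 2
  1×3+2 = 5 → write 1 carry 2
  remaining carry: 10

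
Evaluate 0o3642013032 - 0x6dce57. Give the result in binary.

0b11110000110100100011111000011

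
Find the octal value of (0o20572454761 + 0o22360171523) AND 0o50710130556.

Add column by column in base 8, right to left:
  1+3 = 4
  6+2 = 0 carry 1
  7+5+1 = 5 carry 1
  4+1+1 = 6
  5+7 = 4 carry 1
  4+1+1 = 6
  2+0 = 2
  7+6 = 5 carry 1
  5+3+1 = 1 carry 1
  0+2+1 = 3
  2+2 = 4
Sum = 0o43152646504; now AND with 0o50710130556:
  4&5=4, 3&0=0, 1&7=1, 5&1=1, 2&0=0, 6&1=0, 4&3=0, 6&0=0, 5&5=5, 0&5=0, 4&6=4

0o40110000504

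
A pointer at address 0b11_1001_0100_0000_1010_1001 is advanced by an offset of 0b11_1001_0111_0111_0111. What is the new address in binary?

0b1111001101100000100000

Add column by column in base 2, right to left:
  1+1 = 0 carry 1
  0+1+1 = 0 carry 1
  0+1+1 = 0 carry 1
  1+0+1 = 0 carry 1
  0+1+1 = 0 carry 1
  1+1+1 = 1 carry 1
  0+1+1 = 0 carry 1
  1+0+1 = 0 carry 1
  0+1+1 = 0 carry 1
  0+1+1 = 0 carry 1
  0+1+1 = 0 carry 1
  0+0+1 = 1
  0+1 = 1
  0+0 = 0
  1+0 = 1
  0+1 = 1
  1+1 = 0 carry 1
  0+1+1 = 0 carry 1
  0+0+1 = 1
  1+0 = 1
  1+0 = 1
  1+0 = 1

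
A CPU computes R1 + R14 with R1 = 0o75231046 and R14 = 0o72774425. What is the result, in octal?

0o170225473

Add column by column in base 8, right to left:
  6+5 = 3 carry 1
  4+2+1 = 7
  0+4 = 4
  1+4 = 5
  3+7 = 2 carry 1
  2+7+1 = 2 carry 1
  5+2+1 = 0 carry 1
  7+7+1 = 7 carry 1
  final carry 1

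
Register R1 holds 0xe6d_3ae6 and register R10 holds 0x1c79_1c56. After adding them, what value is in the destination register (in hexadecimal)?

Add column by column in base 16, right to left:
  6+6 = c
  e+5 = 3 carry 1
  a+c+1 = 7 carry 1
  3+1+1 = 5
  d+9 = 6 carry 1
  6+7+1 = e
  e+c = a carry 1
  0+1+1 = 2

0x2ae6573c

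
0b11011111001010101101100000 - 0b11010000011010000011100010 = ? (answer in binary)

0b1110110000101001111110

Subtract column by column in base 2:
  0-0 → 0
  0-1 → 1 (borrow)
  0-0-1 → 1 (borrow)
  0-0-1 → 1 (borrow)
  0-0-1 → 1 (borrow)
  1-1-1 → 1 (borrow)
  1-1-1 → 1 (borrow)
  0-1-1 → 0 (borrow)
  1-0-1 → 0
  1-0 → 1
  0-0 → 0
  1-0 → 1
  0-0 → 0
  1-1 → 0
  0-0 → 0
  1-1 → 0
  0-1 → 1 (borrow)
  0-0-1 → 1 (borrow)
  1-0-1 → 0
  1-0 → 1
  1-0 → 1
  1-0 → 1
  1-1 → 0
  0-0 → 0
  1-1 → 0
  1-1 → 0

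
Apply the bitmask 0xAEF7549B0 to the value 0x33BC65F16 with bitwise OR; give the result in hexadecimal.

0xBFFF75FB6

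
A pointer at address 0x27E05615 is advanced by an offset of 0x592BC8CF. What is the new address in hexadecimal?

Add column by column in base 16, right to left:
  5+F = 4 carry 1
  1+C+1 = E
  6+8 = E
  5+C = 1 carry 1
  0+B+1 = C
  E+2 = 0 carry 1
  7+9+1 = 1 carry 1
  2+5+1 = 8

0x810C1EE4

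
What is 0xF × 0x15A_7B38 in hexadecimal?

Multiply each base-16 digit by 15, carrying:
  8×15 = 120 → write 8 carry 7
  3×15+7 = 52 → write 4 carry 3
  B×15+3 = 168 → write 8 carry 10
  7×15+10 = 115 → write 3 carry 7
  A×15+7 = 157 → write D carry 9
  5×15+9 = 84 → write 4 carry 5
  1×15+5 = 20 → write 4 carry 1
  remaining carry: 1

0x144D3848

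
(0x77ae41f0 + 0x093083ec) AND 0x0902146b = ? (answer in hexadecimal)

0x20448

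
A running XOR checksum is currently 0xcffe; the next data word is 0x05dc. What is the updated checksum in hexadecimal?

0xca22

XOR each hex digit independently (no carries):
  c^0=c, f^5=a, f^d=2, e^c=2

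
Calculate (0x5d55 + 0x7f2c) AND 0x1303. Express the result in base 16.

0x1001

Add column by column in base 16, right to left:
  5+c = 1 carry 1
  5+2+1 = 8
  d+f = c carry 1
  5+7+1 = d
Sum = 0xdc81; now AND with 0x1303:
  d&1=1, c&3=0, 8&0=0, 1&3=1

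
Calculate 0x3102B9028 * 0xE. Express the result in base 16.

0x2AE261E230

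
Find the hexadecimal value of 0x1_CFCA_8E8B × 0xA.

0x121DE9916E

Multiply each base-16 digit by 10, carrying:
  B×10 = 110 → write E carry 6
  8×10+6 = 86 → write 6 carry 5
  E×10+5 = 145 → write 1 carry 9
  8×10+9 = 89 → write 9 carry 5
  A×10+5 = 105 → write 9 carry 6
  C×10+6 = 126 → write E carry 7
  F×10+7 = 157 → write D carry 9
  C×10+9 = 129 → write 1 carry 8
  1×10+8 = 18 → write 2 carry 1
  remaining carry: 1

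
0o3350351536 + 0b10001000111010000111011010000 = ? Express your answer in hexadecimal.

0x2cbee22e

0o3350351536 = 0x1ba1d35e in hexadecimal.
0b10001000111010000111011010000 = 0x111d0ed0 in hexadecimal.
Add column by column in base 16, right to left:
  e+0 = e
  5+d = 2 carry 1
  3+e+1 = 2 carry 1
  d+0+1 = e
  1+d = e
  a+1 = b
  b+1 = c
  1+1 = 2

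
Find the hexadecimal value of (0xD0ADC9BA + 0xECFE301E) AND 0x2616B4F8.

0x2402B0D8

Add column by column in base 16, right to left:
  A+E = 8 carry 1
  B+1+1 = D
  9+0 = 9
  C+3 = F
  D+E = B carry 1
  A+F+1 = A carry 1
  0+C+1 = D
  D+E = B carry 1
  final carry 1
Sum = 0x1BDABF9D8; now AND with 0x2616B4F8:
  1&0=0, B&2=2, D&6=4, A&1=0, B&6=2, F&B=B, 9&4=0, D&F=D, 8&8=8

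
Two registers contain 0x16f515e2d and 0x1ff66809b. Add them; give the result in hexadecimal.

0x36eb7dec8

Add column by column in base 16, right to left:
  d+b = 8 carry 1
  2+9+1 = c
  e+0 = e
  5+8 = d
  1+6 = 7
  5+6 = b
  f+f = e carry 1
  6+f+1 = 6 carry 1
  1+1+1 = 3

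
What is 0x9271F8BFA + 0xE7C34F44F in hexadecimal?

0x17A3548049

Add column by column in base 16, right to left:
  A+F = 9 carry 1
  F+4+1 = 4 carry 1
  B+4+1 = 0 carry 1
  8+F+1 = 8 carry 1
  F+4+1 = 4 carry 1
  1+3+1 = 5
  7+C = 3 carry 1
  2+7+1 = A
  9+E = 7 carry 1
  final carry 1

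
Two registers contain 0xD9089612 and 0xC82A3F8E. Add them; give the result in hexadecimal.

0x1A132D5A0

Add column by column in base 16, right to left:
  2+E = 0 carry 1
  1+8+1 = A
  6+F = 5 carry 1
  9+3+1 = D
  8+A = 2 carry 1
  0+2+1 = 3
  9+8 = 1 carry 1
  D+C+1 = A carry 1
  final carry 1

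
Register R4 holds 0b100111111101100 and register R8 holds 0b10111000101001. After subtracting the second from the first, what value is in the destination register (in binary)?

Subtract column by column in base 2:
  0-1 → 1 (borrow)
  0-0-1 → 1 (borrow)
  1-0-1 → 0
  1-1 → 0
  0-0 → 0
  1-1 → 0
  1-0 → 1
  1-0 → 1
  1-0 → 1
  1-1 → 0
  1-1 → 0
  1-1 → 0
  0-0 → 0
  0-1 → 1 (borrow)
  1-0-1 → 0

0b10000111000011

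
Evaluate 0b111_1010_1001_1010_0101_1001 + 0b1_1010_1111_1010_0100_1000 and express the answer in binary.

0b100101011001010010100001

Add column by column in base 2, right to left:
  1+0 = 1
  0+0 = 0
  0+0 = 0
  1+1 = 0 carry 1
  1+0+1 = 0 carry 1
  0+0+1 = 1
  1+1 = 0 carry 1
  0+0+1 = 1
  0+0 = 0
  1+1 = 0 carry 1
  0+0+1 = 1
  1+1 = 0 carry 1
  1+1+1 = 1 carry 1
  0+1+1 = 0 carry 1
  0+1+1 = 0 carry 1
  1+1+1 = 1 carry 1
  0+0+1 = 1
  1+1 = 0 carry 1
  0+0+1 = 1
  1+1 = 0 carry 1
  1+1+1 = 1 carry 1
  1+0+1 = 0 carry 1
  1+0+1 = 0 carry 1
  final carry 1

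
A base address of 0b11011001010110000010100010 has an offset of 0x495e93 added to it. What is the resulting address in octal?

0o353537465

0b11011001010110000010100010 = 0o331260242 in octal.
0x495e93 = 0o22257223 in octal.
Add column by column in base 8, right to left:
  2+3 = 5
  4+2 = 6
  2+2 = 4
  0+7 = 7
  6+5 = 3 carry 1
  2+2+1 = 5
  1+2 = 3
  3+2 = 5
  3+0 = 3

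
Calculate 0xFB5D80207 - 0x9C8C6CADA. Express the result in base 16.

0x5ED11372D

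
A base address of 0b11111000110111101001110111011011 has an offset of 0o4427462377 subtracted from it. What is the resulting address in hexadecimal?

0xD48038DC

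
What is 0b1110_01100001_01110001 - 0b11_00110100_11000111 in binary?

Subtract column by column in base 2:
  1-1 → 0
  0-1 → 1 (borrow)
  0-1-1 → 0 (borrow)
  0-0-1 → 1 (borrow)
  1-0-1 → 0
  1-0 → 1
  1-1 → 0
  0-1 → 1 (borrow)
  1-0-1 → 0
  0-0 → 0
  0-1 → 1 (borrow)
  0-0-1 → 1 (borrow)
  0-1-1 → 0 (borrow)
  1-1-1 → 1 (borrow)
  1-0-1 → 0
  0-0 → 0
  0-1 → 1 (borrow)
  1-1-1 → 1 (borrow)
  1-0-1 → 0
  1-0 → 1

0b10110010110010101010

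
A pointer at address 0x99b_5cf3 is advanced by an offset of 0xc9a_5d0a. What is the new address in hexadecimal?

Add column by column in base 16, right to left:
  3+a = d
  f+0 = f
  c+d = 9 carry 1
  5+5+1 = b
  b+a = 5 carry 1
  9+9+1 = 3 carry 1
  9+c+1 = 6 carry 1
  final carry 1

0x1635b9fd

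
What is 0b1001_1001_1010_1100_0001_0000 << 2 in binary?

Left shift by 2: append 2 zero bits.

0b10011001101011000001000000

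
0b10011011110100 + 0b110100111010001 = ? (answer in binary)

Add column by column in base 2, right to left:
  0+1 = 1
  0+0 = 0
  1+0 = 1
  0+0 = 0
  1+1 = 0 carry 1
  1+0+1 = 0 carry 1
  1+1+1 = 1 carry 1
  1+1+1 = 1 carry 1
  0+1+1 = 0 carry 1
  1+0+1 = 0 carry 1
  1+0+1 = 0 carry 1
  0+1+1 = 0 carry 1
  0+0+1 = 1
  1+1 = 0 carry 1
  0+1+1 = 0 carry 1
  final carry 1

0b1001000011000101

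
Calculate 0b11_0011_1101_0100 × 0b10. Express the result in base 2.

Multiply each base-2 digit by 2, carrying:
  0×2 = 0 → write 0
  0×2 = 0 → write 0
  1×2 = 2 → write 0 carry 1
  0×2+1 = 1 → write 1
  1×2 = 2 → write 0 carry 1
  0×2+1 = 1 → write 1
  1×2 = 2 → write 0 carry 1
  1×2+1 = 3 → write 1 carry 1
  1×2+1 = 3 → write 1 carry 1
  1×2+1 = 3 → write 1 carry 1
  0×2+1 = 1 → write 1
  0×2 = 0 → write 0
  1×2 = 2 → write 0 carry 1
  1×2+1 = 3 → write 1 carry 1
  remaining carry: 1

0b110011110101000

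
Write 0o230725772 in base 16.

0x263ABFA

Each octal digit is 3 bits: 2=010 3=011 0=000 7=111 2=010 5=101 7=111 7=111 2=010.
Group the bits into nibbles: 0010 0110 0011 1010 1011 1111 1010 → 263ABFA.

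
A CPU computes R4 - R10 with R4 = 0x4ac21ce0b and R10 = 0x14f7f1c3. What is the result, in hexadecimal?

0x49729dc48

Subtract column by column in base 16:
  b-3 → 8
  0-c → 4 (borrow)
  e-1-1 → c
  c-f → d (borrow)
  1-7-1 → 9 (borrow)
  2-f-1 → 2 (borrow)
  c-4-1 → 7
  a-1 → 9
  4-0 → 4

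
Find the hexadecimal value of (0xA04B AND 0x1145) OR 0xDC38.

0xA04B AND 0x1145 = 0x0041.
Then OR with 0xDC38.

0xDC79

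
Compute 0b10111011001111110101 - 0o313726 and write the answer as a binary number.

0o313726 = 0b11001011111010110 in binary.
Subtract column by column in base 2:
  1-0 → 1
  0-1 → 1 (borrow)
  1-1-1 → 1 (borrow)
  0-0-1 → 1 (borrow)
  1-1-1 → 1 (borrow)
  1-0-1 → 0
  1-1 → 0
  1-1 → 0
  1-1 → 0
  1-1 → 0
  0-1 → 1 (borrow)
  0-0-1 → 1 (borrow)
  1-1-1 → 1 (borrow)
  1-0-1 → 0
  0-0 → 0
  1-1 → 0
  1-1 → 0
  1-0 → 1
  0-0 → 0
  1-0 → 1

0b10100001110000011111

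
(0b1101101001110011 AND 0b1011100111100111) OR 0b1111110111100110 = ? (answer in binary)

0b1101101001110011 AND 0b1011100111100111 = 0b1001100001100011.
Then OR with 0b1111110111100110.

0b1111110111100111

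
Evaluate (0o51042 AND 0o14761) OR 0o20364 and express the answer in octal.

0o51042 AND 0o14761 = 0o10040.
Then OR with 0o20364.

0o30364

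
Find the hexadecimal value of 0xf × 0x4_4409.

Multiply each base-16 digit by 15, carrying:
  9×15 = 135 → write 7 carry 8
  0×15+8 = 8 → write 8
  4×15 = 60 → write c carry 3
  4×15+3 = 63 → write f carry 3
  4×15+3 = 63 → write f carry 3
  remaining carry: 3

0x3ffc87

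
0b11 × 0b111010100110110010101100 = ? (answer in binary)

0b10101111110100011000000100

Multiply each base-2 digit by 3, carrying:
  0×3 = 0 → write 0
  0×3 = 0 → write 0
  1×3 = 3 → write 1 carry 1
  1×3+1 = 4 → write 0 carry 2
  0×3+2 = 2 → write 0 carry 1
  1×3+1 = 4 → write 0 carry 2
  0×3+2 = 2 → write 0 carry 1
  1×3+1 = 4 → write 0 carry 2
  0×3+2 = 2 → write 0 carry 1
  0×3+1 = 1 → write 1
  1×3 = 3 → write 1 carry 1
  1×3+1 = 4 → write 0 carry 2
  0×3+2 = 2 → write 0 carry 1
  1×3+1 = 4 → write 0 carry 2
  1×3+2 = 5 → write 1 carry 2
  0×3+2 = 2 → write 0 carry 1
  0×3+1 = 1 → write 1
  1×3 = 3 → write 1 carry 1
  0×3+1 = 1 → write 1
  1×3 = 3 → write 1 carry 1
  0×3+1 = 1 → write 1
  1×3 = 3 → write 1 carry 1
  1×3+1 = 4 → write 0 carry 2
  1×3+2 = 5 → write 1 carry 2
  remaining carry: 10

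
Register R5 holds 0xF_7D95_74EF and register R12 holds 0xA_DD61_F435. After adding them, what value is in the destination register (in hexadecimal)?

Add column by column in base 16, right to left:
  F+5 = 4 carry 1
  E+3+1 = 2 carry 1
  4+4+1 = 9
  7+F = 6 carry 1
  5+1+1 = 7
  9+6 = F
  D+D = A carry 1
  7+D+1 = 5 carry 1
  F+A+1 = A carry 1
  final carry 1

0x1A5AF76924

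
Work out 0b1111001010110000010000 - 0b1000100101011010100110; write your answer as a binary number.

Subtract column by column in base 2:
  0-0 → 0
  0-1 → 1 (borrow)
  0-1-1 → 0 (borrow)
  0-0-1 → 1 (borrow)
  1-0-1 → 0
  0-1 → 1 (borrow)
  0-0-1 → 1 (borrow)
  0-1-1 → 0 (borrow)
  0-0-1 → 1 (borrow)
  0-1-1 → 0 (borrow)
  1-1-1 → 1 (borrow)
  1-0-1 → 0
  0-1 → 1 (borrow)
  1-0-1 → 0
  0-1 → 1 (borrow)
  1-0-1 → 0
  0-0 → 0
  0-1 → 1 (borrow)
  1-0-1 → 0
  1-0 → 1
  1-0 → 1
  1-1 → 0

0b110100101010101101010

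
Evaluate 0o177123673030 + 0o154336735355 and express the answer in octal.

0o353462630405

Add column by column in base 8, right to left:
  0+5 = 5
  3+5 = 0 carry 1
  0+3+1 = 4
  3+5 = 0 carry 1
  7+3+1 = 3 carry 1
  6+7+1 = 6 carry 1
  3+6+1 = 2 carry 1
  2+3+1 = 6
  1+3 = 4
  7+4 = 3 carry 1
  7+5+1 = 5 carry 1
  1+1+1 = 3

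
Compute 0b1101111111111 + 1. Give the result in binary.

0b1110000000000

The trailing 10 digits are 1 (max in base 2), so adding 1 cascades: they roll to 0 and the next digit up increments.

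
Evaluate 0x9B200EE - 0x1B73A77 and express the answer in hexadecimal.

0x7FAC677

Subtract column by column in base 16:
  E-7 → 7
  E-7 → 7
  0-A → 6 (borrow)
  0-3-1 → C (borrow)
  2-7-1 → A (borrow)
  B-B-1 → F (borrow)
  9-1-1 → 7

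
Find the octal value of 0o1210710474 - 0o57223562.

0o1131464712

Subtract column by column in base 8:
  4-2 → 2
  7-6 → 1
  4-5 → 7 (borrow)
  0-3-1 → 4 (borrow)
  1-2-1 → 6 (borrow)
  7-2-1 → 4
  0-7 → 1 (borrow)
  1-5-1 → 3 (borrow)
  2-0-1 → 1
  1-0 → 1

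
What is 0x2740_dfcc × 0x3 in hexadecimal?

Multiply each base-16 digit by 3, carrying:
  c×3 = 36 → write 4 carry 2
  c×3+2 = 38 → write 6 carry 2
  f×3+2 = 47 → write f carry 2
  d×3+2 = 41 → write 9 carry 2
  0×3+2 = 2 → write 2
  4×3 = 12 → write c
  7×3 = 21 → write 5 carry 1
  2×3+1 = 7 → write 7

0x75c29f64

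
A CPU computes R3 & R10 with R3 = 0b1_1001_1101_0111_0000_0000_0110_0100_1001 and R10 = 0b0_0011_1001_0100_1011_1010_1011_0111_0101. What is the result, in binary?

0b000011001010000000000001001000001

AND bit by bit (1 only where both bits are 1):
  110011101011100000000011001001001
& 000111001010010111010101101110101
= 000011001010000000000001001000001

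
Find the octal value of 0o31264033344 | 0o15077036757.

0o35277037757

OR each oct digit independently (no carries):
  3|1=3, 1|5=5, 2|0=2, 6|7=7, 4|7=7, 0|0=0, 3|3=3, 3|6=7, 3|7=7, 4|5=5, 4|7=7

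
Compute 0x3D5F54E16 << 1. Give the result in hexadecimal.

0x7ABEA9C2C

1 bits is not a whole number of base-16 digits; in binary: 1111010101111101010100111000010110 << 1 = 11110101011111010101001110000101100.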